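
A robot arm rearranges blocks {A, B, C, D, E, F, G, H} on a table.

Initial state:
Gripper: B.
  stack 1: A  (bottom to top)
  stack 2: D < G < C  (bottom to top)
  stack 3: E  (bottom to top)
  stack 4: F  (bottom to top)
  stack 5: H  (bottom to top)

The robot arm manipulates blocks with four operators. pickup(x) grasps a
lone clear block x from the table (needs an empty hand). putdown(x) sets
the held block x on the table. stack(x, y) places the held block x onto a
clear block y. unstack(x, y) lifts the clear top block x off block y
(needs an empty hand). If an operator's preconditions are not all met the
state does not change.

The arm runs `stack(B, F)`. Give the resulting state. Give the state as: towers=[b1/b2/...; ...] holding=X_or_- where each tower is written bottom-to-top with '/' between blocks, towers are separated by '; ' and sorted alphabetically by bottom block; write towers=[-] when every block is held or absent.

before: towers=[A; D/G/C; E; F; H] holding=B
pre[stack(B, F)]: holding(B) ✓, clear(F) ✓, B≠F ✓
all met → apply stack(B, F)
after:  towers=[A; D/G/C; E; F/B; H] holding=-

towers=[A; D/G/C; E; F/B; H] holding=-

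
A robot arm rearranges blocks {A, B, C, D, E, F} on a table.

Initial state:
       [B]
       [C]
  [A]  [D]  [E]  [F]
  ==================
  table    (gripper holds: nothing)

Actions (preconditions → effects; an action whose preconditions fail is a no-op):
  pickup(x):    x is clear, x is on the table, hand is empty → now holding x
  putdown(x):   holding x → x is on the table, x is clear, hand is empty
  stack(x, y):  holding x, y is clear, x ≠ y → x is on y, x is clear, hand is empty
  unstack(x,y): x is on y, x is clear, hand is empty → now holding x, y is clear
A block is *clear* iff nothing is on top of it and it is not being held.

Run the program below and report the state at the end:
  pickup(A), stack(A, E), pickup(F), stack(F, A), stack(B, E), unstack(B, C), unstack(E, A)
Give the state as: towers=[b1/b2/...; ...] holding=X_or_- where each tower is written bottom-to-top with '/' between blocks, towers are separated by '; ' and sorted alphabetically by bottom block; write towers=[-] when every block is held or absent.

towers=[D/C; E/A/F] holding=B

step 1 (pickup(A)): towers=[D/C/B; E; F] holding=A
step 2 (stack(A, E)): towers=[D/C/B; E/A; F] holding=-
step 3 (pickup(F)): towers=[D/C/B; E/A] holding=F
step 4 (stack(F, A)): towers=[D/C/B; E/A/F] holding=-
step 5 (stack(B, E)) [no-op]: towers=[D/C/B; E/A/F] holding=-
step 6 (unstack(B, C)): towers=[D/C; E/A/F] holding=B
step 7 (unstack(E, A)) [no-op]: towers=[D/C; E/A/F] holding=B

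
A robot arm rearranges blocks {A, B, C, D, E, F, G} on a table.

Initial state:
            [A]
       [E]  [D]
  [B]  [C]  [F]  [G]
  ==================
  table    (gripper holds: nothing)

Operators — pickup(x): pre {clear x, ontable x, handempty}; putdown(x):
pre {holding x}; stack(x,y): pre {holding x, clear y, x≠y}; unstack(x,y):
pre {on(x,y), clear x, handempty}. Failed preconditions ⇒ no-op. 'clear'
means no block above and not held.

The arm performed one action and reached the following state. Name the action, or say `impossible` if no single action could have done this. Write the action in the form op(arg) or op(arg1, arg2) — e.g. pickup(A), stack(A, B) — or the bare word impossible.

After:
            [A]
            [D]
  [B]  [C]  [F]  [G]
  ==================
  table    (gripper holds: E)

target: towers=[B; C; F/D/A; G] holding=E
         pickup(B) → towers=[C/E; F/D/A; G] holding=B
         pickup(G) → towers=[B; C/E; F/D/A] holding=G
     unstack(A, D) → towers=[B; C/E; F/D; G] holding=A
     unstack(E, C) → towers=[B; C; F/D/A; G] holding=E  ← match

unstack(E, C)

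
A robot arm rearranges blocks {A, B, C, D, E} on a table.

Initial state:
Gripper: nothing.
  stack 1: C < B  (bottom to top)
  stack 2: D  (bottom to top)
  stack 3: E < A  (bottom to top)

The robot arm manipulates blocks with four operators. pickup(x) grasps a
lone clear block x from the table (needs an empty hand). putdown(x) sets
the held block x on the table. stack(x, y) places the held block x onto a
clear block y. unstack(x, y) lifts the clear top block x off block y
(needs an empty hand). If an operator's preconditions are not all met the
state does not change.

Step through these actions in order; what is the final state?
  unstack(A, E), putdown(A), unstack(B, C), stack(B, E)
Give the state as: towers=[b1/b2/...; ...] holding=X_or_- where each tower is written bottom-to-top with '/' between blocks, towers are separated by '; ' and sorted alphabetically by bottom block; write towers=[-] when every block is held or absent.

towers=[A; C; D; E/B] holding=-

step 1 (unstack(A, E)): towers=[C/B; D; E] holding=A
step 2 (putdown(A)): towers=[A; C/B; D; E] holding=-
step 3 (unstack(B, C)): towers=[A; C; D; E] holding=B
step 4 (stack(B, E)): towers=[A; C; D; E/B] holding=-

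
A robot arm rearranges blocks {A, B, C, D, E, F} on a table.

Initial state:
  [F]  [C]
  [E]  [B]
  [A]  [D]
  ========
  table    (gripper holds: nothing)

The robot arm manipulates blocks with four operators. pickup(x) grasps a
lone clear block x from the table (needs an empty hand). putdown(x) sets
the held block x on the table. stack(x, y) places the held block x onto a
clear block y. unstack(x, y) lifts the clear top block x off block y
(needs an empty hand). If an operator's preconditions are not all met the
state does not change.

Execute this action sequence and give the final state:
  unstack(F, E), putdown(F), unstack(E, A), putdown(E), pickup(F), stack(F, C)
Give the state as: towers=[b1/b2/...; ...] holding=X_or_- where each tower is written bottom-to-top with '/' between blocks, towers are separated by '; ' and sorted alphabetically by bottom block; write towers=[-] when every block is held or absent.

step 1 (unstack(F, E)): towers=[A/E; D/B/C] holding=F
step 2 (putdown(F)): towers=[A/E; D/B/C; F] holding=-
step 3 (unstack(E, A)): towers=[A; D/B/C; F] holding=E
step 4 (putdown(E)): towers=[A; D/B/C; E; F] holding=-
step 5 (pickup(F)): towers=[A; D/B/C; E] holding=F
step 6 (stack(F, C)): towers=[A; D/B/C/F; E] holding=-

towers=[A; D/B/C/F; E] holding=-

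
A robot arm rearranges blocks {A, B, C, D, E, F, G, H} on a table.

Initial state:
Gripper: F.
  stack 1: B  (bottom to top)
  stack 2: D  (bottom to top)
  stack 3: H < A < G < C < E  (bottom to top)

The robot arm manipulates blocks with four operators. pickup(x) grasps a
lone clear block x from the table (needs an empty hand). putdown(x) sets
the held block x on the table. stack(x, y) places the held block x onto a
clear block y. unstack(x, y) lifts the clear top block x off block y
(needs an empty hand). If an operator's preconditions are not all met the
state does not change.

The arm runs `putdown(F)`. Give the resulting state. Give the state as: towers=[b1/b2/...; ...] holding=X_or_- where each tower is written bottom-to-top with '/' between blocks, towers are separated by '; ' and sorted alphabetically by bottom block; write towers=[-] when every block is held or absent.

towers=[B; D; F; H/A/G/C/E] holding=-

before: towers=[B; D; H/A/G/C/E] holding=F
pre[putdown(F)]: holding(F) ok
all met → apply putdown(F)
after:  towers=[B; D; F; H/A/G/C/E] holding=-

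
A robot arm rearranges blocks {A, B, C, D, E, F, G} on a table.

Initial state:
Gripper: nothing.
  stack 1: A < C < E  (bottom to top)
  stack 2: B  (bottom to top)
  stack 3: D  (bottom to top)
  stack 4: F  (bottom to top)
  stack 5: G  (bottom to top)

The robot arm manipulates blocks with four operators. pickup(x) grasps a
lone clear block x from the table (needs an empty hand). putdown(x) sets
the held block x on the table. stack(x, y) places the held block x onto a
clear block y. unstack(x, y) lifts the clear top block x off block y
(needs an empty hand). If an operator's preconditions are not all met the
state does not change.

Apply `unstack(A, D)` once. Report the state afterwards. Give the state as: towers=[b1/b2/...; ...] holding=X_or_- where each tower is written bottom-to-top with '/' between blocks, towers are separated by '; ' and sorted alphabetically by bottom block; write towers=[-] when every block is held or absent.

before: towers=[A/C/E; B; D; F; G] holding=-
pre[unstack(A, D)]: on(A,D) no, clear(A) no, handempty yes
on(A,D), clear(A) unmet → unstack(A, D) is a no-op
after:  towers=[A/C/E; B; D; F; G] holding=-

towers=[A/C/E; B; D; F; G] holding=-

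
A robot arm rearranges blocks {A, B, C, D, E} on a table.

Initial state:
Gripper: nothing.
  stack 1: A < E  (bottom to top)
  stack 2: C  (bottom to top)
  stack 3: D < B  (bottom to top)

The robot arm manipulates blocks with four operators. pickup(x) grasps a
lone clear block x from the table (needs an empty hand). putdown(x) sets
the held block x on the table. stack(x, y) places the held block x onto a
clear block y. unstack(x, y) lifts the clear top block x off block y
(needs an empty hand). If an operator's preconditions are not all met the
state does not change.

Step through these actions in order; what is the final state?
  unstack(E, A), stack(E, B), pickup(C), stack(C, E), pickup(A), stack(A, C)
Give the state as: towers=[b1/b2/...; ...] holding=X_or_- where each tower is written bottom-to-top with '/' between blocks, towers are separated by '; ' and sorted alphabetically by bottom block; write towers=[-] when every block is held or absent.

towers=[D/B/E/C/A] holding=-

step 1 (unstack(E, A)): towers=[A; C; D/B] holding=E
step 2 (stack(E, B)): towers=[A; C; D/B/E] holding=-
step 3 (pickup(C)): towers=[A; D/B/E] holding=C
step 4 (stack(C, E)): towers=[A; D/B/E/C] holding=-
step 5 (pickup(A)): towers=[D/B/E/C] holding=A
step 6 (stack(A, C)): towers=[D/B/E/C/A] holding=-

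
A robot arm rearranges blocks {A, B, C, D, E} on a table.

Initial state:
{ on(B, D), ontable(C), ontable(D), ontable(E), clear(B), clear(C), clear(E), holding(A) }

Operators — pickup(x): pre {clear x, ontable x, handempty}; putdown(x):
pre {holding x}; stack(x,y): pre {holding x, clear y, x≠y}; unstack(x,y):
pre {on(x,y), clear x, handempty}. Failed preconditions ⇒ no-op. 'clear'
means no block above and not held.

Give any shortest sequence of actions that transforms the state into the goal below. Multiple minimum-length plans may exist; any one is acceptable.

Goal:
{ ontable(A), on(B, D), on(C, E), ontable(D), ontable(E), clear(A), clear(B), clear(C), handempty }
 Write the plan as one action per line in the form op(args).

putdown(A)
pickup(C)
stack(C, E)

step 1 (putdown(A)): towers=[A; C; D/B; E] holding=-
step 2 (pickup(C)): towers=[A; D/B; E] holding=C
step 3 (stack(C, E)): towers=[A; D/B; E/C] holding=-
goal check: towers=[A; D/B; E/C] holding=- — reached (length 3, optimal by BFS)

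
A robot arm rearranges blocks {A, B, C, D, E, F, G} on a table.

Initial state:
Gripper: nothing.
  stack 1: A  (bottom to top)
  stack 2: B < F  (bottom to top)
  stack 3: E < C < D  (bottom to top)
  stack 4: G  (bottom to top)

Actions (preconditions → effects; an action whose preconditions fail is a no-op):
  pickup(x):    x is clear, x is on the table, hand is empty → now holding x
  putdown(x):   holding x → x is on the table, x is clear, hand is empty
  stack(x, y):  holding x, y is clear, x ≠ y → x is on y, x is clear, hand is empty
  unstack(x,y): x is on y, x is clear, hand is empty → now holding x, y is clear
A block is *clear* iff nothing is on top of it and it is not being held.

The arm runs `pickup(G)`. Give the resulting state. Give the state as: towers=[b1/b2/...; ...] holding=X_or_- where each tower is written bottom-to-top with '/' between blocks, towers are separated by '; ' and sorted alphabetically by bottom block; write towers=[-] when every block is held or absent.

towers=[A; B/F; E/C/D] holding=G

before: towers=[A; B/F; E/C/D; G] holding=-
pre[pickup(G)]: clear(G) yes, ontable(G) yes, handempty yes
all met → apply pickup(G)
after:  towers=[A; B/F; E/C/D] holding=G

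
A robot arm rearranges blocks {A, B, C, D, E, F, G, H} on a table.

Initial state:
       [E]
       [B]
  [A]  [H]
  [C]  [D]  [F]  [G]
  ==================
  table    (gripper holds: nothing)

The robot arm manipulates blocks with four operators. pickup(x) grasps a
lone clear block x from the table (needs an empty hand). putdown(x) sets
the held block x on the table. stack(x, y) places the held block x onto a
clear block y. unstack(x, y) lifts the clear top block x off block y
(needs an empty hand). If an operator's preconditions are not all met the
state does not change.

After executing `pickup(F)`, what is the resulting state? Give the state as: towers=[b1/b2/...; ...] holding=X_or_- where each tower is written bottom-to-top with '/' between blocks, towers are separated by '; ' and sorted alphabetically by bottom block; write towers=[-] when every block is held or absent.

towers=[C/A; D/H/B/E; G] holding=F

before: towers=[C/A; D/H/B/E; F; G] holding=-
pre[pickup(F)]: clear(F) ok, ontable(F) ok, handempty ok
all met → apply pickup(F)
after:  towers=[C/A; D/H/B/E; G] holding=F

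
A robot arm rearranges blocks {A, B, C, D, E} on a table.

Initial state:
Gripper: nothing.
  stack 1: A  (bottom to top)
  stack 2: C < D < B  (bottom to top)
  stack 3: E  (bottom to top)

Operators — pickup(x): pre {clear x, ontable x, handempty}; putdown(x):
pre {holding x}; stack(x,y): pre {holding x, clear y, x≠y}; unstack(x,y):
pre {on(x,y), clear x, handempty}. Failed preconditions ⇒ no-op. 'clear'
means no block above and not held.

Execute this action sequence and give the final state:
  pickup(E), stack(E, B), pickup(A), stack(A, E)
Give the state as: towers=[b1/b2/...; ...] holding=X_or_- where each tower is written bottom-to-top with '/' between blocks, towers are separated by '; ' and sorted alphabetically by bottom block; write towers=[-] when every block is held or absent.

towers=[C/D/B/E/A] holding=-

step 1 (pickup(E)): towers=[A; C/D/B] holding=E
step 2 (stack(E, B)): towers=[A; C/D/B/E] holding=-
step 3 (pickup(A)): towers=[C/D/B/E] holding=A
step 4 (stack(A, E)): towers=[C/D/B/E/A] holding=-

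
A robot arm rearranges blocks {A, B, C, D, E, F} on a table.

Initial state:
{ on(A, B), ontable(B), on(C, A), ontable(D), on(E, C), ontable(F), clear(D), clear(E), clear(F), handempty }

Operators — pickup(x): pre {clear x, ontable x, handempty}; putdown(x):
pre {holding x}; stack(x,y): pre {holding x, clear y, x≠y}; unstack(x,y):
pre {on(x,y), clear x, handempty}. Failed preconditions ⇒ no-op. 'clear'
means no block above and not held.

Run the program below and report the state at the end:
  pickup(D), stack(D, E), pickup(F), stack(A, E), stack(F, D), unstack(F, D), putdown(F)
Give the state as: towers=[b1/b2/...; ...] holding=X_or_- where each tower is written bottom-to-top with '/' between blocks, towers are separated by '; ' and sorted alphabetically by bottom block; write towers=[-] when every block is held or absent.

towers=[B/A/C/E/D; F] holding=-

step 1 (pickup(D)): towers=[B/A/C/E; F] holding=D
step 2 (stack(D, E)): towers=[B/A/C/E/D; F] holding=-
step 3 (pickup(F)): towers=[B/A/C/E/D] holding=F
step 4 (stack(A, E)) [no-op]: towers=[B/A/C/E/D] holding=F
step 5 (stack(F, D)): towers=[B/A/C/E/D/F] holding=-
step 6 (unstack(F, D)): towers=[B/A/C/E/D] holding=F
step 7 (putdown(F)): towers=[B/A/C/E/D; F] holding=-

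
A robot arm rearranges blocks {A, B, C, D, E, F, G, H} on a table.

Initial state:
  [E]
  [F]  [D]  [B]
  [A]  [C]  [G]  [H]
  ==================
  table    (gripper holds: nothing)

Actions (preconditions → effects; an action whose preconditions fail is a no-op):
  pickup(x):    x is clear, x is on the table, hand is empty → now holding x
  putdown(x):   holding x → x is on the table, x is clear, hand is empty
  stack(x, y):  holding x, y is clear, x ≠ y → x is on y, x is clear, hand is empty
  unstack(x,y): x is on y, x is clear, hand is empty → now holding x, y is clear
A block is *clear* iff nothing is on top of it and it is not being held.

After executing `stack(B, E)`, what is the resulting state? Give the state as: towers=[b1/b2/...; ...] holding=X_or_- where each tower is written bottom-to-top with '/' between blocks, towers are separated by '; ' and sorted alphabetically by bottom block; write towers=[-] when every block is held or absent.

towers=[A/F/E; C/D; G/B; H] holding=-

before: towers=[A/F/E; C/D; G/B; H] holding=-
pre[stack(B, E)]: holding(B) ✗, clear(E) ✓, B≠E ✓
holding(B) unmet → stack(B, E) is a no-op
after:  towers=[A/F/E; C/D; G/B; H] holding=-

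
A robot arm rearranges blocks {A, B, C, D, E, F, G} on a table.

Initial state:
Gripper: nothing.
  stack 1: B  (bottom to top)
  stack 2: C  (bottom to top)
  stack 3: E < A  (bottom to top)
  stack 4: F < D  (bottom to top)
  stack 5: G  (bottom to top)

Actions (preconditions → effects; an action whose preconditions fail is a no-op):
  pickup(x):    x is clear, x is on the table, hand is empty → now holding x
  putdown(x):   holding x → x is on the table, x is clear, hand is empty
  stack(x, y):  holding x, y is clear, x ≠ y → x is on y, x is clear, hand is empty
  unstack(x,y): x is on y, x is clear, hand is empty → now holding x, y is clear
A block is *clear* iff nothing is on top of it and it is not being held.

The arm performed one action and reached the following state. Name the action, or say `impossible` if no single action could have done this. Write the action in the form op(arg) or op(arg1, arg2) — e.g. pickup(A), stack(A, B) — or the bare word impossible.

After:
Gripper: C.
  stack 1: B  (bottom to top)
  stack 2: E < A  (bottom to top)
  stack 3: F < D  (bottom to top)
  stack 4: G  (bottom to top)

pickup(C)

target: towers=[B; E/A; F/D; G] holding=C
         pickup(B) → towers=[C; E/A; F/D; G] holding=B
         pickup(G) → towers=[B; C; E/A; F/D] holding=G
     unstack(D, F) → towers=[B; C; E/A; F; G] holding=D
     unstack(A, E) → towers=[B; C; E; F/D; G] holding=A
         pickup(C) → towers=[B; E/A; F/D; G] holding=C  ← match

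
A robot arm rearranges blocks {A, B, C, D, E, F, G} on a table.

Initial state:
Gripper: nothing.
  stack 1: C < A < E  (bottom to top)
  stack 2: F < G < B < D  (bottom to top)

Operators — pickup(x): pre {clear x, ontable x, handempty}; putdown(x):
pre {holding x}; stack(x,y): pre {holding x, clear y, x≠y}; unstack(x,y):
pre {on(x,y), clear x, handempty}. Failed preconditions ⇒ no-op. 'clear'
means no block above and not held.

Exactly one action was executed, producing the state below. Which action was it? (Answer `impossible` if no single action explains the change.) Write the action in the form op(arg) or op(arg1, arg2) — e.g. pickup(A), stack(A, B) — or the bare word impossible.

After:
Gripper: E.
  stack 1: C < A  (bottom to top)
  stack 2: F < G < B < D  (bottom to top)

target: towers=[C/A; F/G/B/D] holding=E
     unstack(D, B) → towers=[C/A/E; F/G/B] holding=D
     unstack(E, A) → towers=[C/A; F/G/B/D] holding=E  ← match

unstack(E, A)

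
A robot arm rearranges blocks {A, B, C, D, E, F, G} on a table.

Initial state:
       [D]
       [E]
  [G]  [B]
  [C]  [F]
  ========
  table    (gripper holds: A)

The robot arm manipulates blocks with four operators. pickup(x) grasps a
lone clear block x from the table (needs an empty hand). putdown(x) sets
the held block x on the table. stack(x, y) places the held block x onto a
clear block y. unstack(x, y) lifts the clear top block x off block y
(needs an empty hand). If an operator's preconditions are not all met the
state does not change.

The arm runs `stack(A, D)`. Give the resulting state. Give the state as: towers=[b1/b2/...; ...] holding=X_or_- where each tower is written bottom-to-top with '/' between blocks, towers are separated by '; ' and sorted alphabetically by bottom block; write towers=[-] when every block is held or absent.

towers=[C/G; F/B/E/D/A] holding=-

before: towers=[C/G; F/B/E/D] holding=A
pre[stack(A, D)]: holding(A) yes, clear(D) yes, A≠D yes
all met → apply stack(A, D)
after:  towers=[C/G; F/B/E/D/A] holding=-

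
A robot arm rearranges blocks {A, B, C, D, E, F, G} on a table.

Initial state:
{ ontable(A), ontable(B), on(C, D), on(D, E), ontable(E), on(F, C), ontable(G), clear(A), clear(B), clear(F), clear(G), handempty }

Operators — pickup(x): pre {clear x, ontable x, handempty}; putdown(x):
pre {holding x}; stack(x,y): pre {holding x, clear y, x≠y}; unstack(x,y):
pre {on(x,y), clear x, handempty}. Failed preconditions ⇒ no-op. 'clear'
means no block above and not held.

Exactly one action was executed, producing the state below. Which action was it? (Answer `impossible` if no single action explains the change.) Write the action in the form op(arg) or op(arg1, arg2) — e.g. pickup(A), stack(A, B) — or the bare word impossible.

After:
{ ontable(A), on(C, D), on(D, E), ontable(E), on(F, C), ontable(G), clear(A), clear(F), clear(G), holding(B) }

pickup(B)

target: towers=[A; E/D/C/F; G] holding=B
         pickup(B) → towers=[A; E/D/C/F; G] holding=B  ← match
     unstack(F, C) → towers=[A; B; E/D/C; G] holding=F
         pickup(G) → towers=[A; B; E/D/C/F] holding=G
         pickup(A) → towers=[B; E/D/C/F; G] holding=A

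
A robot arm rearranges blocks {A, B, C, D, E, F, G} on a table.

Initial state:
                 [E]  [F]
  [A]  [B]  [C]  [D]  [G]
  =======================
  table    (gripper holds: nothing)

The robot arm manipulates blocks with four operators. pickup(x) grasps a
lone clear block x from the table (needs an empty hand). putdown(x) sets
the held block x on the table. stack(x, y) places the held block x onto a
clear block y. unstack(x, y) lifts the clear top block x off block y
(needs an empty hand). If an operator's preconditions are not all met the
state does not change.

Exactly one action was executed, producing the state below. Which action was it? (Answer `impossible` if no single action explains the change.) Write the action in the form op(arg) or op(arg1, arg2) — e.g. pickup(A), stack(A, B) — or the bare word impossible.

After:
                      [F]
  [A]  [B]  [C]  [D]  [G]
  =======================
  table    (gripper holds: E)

target: towers=[A; B; C; D; G/F] holding=E
         pickup(B) → towers=[A; C; D/E; G/F] holding=B
     unstack(F, G) → towers=[A; B; C; D/E; G] holding=F
         pickup(A) → towers=[B; C; D/E; G/F] holding=A
     unstack(E, D) → towers=[A; B; C; D; G/F] holding=E  ← match
         pickup(C) → towers=[A; B; D/E; G/F] holding=C

unstack(E, D)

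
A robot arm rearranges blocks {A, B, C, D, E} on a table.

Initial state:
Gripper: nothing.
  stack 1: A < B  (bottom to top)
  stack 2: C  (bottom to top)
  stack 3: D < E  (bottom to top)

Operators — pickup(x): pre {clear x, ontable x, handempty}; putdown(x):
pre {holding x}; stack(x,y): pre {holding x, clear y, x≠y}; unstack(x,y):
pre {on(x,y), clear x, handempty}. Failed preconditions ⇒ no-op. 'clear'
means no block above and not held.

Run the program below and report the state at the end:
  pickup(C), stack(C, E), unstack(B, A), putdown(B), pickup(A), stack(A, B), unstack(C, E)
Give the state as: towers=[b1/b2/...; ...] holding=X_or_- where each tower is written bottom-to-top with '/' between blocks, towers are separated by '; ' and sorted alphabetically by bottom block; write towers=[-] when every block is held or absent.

step 1 (pickup(C)): towers=[A/B; D/E] holding=C
step 2 (stack(C, E)): towers=[A/B; D/E/C] holding=-
step 3 (unstack(B, A)): towers=[A; D/E/C] holding=B
step 4 (putdown(B)): towers=[A; B; D/E/C] holding=-
step 5 (pickup(A)): towers=[B; D/E/C] holding=A
step 6 (stack(A, B)): towers=[B/A; D/E/C] holding=-
step 7 (unstack(C, E)): towers=[B/A; D/E] holding=C

towers=[B/A; D/E] holding=C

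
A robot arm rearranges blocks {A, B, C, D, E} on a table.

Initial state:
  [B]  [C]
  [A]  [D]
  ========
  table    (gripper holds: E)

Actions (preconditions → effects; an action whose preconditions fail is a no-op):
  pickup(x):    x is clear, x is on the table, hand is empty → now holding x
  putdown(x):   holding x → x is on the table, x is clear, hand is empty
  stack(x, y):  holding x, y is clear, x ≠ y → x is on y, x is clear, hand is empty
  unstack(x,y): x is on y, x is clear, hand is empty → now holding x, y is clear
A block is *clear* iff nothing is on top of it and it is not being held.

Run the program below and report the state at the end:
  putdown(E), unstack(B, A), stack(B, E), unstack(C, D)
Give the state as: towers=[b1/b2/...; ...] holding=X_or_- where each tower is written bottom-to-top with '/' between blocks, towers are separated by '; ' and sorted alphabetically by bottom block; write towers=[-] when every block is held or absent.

towers=[A; D; E/B] holding=C

step 1 (putdown(E)): towers=[A/B; D/C; E] holding=-
step 2 (unstack(B, A)): towers=[A; D/C; E] holding=B
step 3 (stack(B, E)): towers=[A; D/C; E/B] holding=-
step 4 (unstack(C, D)): towers=[A; D; E/B] holding=C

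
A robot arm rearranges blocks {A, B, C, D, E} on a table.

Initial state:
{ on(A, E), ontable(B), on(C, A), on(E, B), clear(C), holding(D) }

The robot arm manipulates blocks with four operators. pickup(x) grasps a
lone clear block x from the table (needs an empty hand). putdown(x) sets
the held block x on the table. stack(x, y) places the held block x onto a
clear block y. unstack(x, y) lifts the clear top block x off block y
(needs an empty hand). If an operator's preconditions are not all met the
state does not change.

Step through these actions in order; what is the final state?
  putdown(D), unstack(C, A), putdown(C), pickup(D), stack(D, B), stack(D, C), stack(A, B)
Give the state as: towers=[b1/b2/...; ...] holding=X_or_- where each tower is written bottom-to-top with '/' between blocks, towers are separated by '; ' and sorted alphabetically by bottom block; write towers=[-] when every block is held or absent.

step 1 (putdown(D)): towers=[B/E/A/C; D] holding=-
step 2 (unstack(C, A)): towers=[B/E/A; D] holding=C
step 3 (putdown(C)): towers=[B/E/A; C; D] holding=-
step 4 (pickup(D)): towers=[B/E/A; C] holding=D
step 5 (stack(D, B)) [no-op]: towers=[B/E/A; C] holding=D
step 6 (stack(D, C)): towers=[B/E/A; C/D] holding=-
step 7 (stack(A, B)) [no-op]: towers=[B/E/A; C/D] holding=-

towers=[B/E/A; C/D] holding=-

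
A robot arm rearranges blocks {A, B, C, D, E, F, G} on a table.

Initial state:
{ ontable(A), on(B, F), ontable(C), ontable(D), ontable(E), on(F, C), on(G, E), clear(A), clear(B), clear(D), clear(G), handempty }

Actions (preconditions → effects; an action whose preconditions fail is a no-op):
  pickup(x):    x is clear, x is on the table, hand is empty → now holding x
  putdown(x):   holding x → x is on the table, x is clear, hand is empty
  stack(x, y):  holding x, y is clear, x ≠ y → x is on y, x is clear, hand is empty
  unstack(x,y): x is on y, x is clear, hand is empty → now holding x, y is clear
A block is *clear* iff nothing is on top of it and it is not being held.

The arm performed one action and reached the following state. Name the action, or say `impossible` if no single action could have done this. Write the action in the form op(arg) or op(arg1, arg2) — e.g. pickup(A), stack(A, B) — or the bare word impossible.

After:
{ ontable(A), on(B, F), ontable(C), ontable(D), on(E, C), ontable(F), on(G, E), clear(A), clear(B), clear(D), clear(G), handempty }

impossible

target: towers=[A; C/E/G; D; F/B] holding=-
     unstack(B, F) → towers=[A; C/F; D; E/G] holding=B
     unstack(G, E) → towers=[A; C/F/B; D; E] holding=G
         pickup(D) → towers=[A; C/F/B; E/G] holding=D
         pickup(A) → towers=[C/F/B; D; E/G] holding=A
none of the 4 applicable actions match → impossible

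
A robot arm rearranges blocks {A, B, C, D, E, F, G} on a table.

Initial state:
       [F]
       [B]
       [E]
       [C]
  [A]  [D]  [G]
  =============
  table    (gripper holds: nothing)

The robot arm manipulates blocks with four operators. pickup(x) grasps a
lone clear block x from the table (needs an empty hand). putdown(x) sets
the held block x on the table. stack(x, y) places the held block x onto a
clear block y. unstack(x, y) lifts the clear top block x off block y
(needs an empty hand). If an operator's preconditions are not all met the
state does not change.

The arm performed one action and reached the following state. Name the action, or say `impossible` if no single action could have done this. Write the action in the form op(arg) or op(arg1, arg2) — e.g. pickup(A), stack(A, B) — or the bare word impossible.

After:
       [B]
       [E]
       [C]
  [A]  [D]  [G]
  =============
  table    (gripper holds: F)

unstack(F, B)

target: towers=[A; D/C/E/B; G] holding=F
     unstack(F, B) → towers=[A; D/C/E/B; G] holding=F  ← match
         pickup(G) → towers=[A; D/C/E/B/F] holding=G
         pickup(A) → towers=[D/C/E/B/F; G] holding=A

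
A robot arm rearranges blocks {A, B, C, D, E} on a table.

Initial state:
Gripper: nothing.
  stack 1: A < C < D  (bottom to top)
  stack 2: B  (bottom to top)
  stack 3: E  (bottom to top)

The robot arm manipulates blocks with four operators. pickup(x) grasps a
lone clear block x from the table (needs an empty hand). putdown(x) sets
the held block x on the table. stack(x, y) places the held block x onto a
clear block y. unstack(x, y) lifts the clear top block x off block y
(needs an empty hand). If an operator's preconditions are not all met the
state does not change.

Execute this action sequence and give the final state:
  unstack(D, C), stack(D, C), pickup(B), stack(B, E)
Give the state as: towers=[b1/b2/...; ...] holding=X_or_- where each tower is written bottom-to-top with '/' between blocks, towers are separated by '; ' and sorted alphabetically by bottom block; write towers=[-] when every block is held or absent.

step 1 (unstack(D, C)): towers=[A/C; B; E] holding=D
step 2 (stack(D, C)): towers=[A/C/D; B; E] holding=-
step 3 (pickup(B)): towers=[A/C/D; E] holding=B
step 4 (stack(B, E)): towers=[A/C/D; E/B] holding=-

towers=[A/C/D; E/B] holding=-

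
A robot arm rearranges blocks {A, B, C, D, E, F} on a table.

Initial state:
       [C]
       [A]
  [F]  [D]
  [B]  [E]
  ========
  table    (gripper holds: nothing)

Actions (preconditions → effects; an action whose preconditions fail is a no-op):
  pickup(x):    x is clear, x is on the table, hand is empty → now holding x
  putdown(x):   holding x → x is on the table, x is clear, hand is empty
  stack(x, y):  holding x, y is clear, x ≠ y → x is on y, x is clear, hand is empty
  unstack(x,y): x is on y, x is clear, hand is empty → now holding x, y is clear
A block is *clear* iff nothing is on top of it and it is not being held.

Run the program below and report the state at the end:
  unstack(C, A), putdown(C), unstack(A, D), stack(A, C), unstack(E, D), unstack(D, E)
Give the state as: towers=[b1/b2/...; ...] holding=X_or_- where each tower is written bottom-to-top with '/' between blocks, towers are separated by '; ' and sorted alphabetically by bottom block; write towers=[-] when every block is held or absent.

towers=[B/F; C/A; E] holding=D

step 1 (unstack(C, A)): towers=[B/F; E/D/A] holding=C
step 2 (putdown(C)): towers=[B/F; C; E/D/A] holding=-
step 3 (unstack(A, D)): towers=[B/F; C; E/D] holding=A
step 4 (stack(A, C)): towers=[B/F; C/A; E/D] holding=-
step 5 (unstack(E, D)) [no-op]: towers=[B/F; C/A; E/D] holding=-
step 6 (unstack(D, E)): towers=[B/F; C/A; E] holding=D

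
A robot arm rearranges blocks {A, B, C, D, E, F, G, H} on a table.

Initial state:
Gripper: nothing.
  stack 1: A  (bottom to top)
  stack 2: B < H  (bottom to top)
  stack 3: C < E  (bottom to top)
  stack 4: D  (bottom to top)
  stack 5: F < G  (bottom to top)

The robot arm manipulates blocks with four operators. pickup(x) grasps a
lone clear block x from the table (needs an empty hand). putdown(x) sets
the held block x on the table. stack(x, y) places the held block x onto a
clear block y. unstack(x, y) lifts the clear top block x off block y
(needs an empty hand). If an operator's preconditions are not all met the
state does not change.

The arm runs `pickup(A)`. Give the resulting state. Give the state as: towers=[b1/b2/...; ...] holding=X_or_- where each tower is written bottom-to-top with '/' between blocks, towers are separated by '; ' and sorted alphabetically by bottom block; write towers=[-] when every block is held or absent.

towers=[B/H; C/E; D; F/G] holding=A

before: towers=[A; B/H; C/E; D; F/G] holding=-
pre[pickup(A)]: clear(A) ok, ontable(A) ok, handempty ok
all met → apply pickup(A)
after:  towers=[B/H; C/E; D; F/G] holding=A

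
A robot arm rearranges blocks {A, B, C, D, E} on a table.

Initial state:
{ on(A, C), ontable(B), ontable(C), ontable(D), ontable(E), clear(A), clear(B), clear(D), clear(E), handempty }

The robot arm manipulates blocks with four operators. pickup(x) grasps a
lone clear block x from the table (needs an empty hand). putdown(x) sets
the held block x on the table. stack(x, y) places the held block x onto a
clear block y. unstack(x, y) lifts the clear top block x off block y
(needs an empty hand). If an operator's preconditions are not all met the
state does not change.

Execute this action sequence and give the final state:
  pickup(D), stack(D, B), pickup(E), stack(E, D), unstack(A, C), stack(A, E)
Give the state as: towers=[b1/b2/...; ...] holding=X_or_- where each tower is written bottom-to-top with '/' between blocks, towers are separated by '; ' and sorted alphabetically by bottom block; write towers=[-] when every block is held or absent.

step 1 (pickup(D)): towers=[B; C/A; E] holding=D
step 2 (stack(D, B)): towers=[B/D; C/A; E] holding=-
step 3 (pickup(E)): towers=[B/D; C/A] holding=E
step 4 (stack(E, D)): towers=[B/D/E; C/A] holding=-
step 5 (unstack(A, C)): towers=[B/D/E; C] holding=A
step 6 (stack(A, E)): towers=[B/D/E/A; C] holding=-

towers=[B/D/E/A; C] holding=-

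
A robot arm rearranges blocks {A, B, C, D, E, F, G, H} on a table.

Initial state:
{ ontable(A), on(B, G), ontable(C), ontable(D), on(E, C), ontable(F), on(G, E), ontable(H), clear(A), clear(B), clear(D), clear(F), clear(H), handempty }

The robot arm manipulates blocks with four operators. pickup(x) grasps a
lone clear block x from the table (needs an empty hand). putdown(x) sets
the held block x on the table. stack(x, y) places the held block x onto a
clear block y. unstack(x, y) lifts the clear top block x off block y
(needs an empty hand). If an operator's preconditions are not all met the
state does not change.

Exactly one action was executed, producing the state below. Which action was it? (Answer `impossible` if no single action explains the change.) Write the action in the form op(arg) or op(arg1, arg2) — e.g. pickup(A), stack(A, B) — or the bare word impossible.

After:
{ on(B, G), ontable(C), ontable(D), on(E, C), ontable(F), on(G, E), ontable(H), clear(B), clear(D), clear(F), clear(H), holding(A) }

target: towers=[C/E/G/B; D; F; H] holding=A
         pickup(A) → towers=[C/E/G/B; D; F; H] holding=A  ← match
         pickup(H) → towers=[A; C/E/G/B; D; F] holding=H
     unstack(B, G) → towers=[A; C/E/G; D; F; H] holding=B
         pickup(F) → towers=[A; C/E/G/B; D; H] holding=F
         pickup(D) → towers=[A; C/E/G/B; F; H] holding=D

pickup(A)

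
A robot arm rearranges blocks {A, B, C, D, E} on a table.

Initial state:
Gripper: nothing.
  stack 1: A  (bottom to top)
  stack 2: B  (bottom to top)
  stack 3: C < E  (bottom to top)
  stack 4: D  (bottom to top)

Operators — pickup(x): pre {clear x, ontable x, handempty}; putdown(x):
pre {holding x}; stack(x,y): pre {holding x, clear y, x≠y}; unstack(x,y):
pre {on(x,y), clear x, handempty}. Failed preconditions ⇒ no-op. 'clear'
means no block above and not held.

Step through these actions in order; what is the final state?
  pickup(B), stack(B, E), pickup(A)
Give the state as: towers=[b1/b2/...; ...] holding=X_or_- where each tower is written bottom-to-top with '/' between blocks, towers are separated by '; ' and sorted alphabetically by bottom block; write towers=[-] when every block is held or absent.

step 1 (pickup(B)): towers=[A; C/E; D] holding=B
step 2 (stack(B, E)): towers=[A; C/E/B; D] holding=-
step 3 (pickup(A)): towers=[C/E/B; D] holding=A

towers=[C/E/B; D] holding=A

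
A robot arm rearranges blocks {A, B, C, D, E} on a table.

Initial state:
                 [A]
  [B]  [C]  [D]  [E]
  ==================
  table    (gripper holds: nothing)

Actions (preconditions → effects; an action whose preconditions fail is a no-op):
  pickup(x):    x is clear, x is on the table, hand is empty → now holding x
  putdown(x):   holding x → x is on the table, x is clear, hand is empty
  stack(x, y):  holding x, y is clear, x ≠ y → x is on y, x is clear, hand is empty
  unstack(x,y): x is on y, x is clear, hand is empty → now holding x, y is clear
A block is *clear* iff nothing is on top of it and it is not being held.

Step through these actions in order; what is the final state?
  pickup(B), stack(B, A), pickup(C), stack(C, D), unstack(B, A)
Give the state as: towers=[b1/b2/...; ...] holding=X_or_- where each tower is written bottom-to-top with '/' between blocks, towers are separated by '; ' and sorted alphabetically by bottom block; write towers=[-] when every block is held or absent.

towers=[D/C; E/A] holding=B

step 1 (pickup(B)): towers=[C; D; E/A] holding=B
step 2 (stack(B, A)): towers=[C; D; E/A/B] holding=-
step 3 (pickup(C)): towers=[D; E/A/B] holding=C
step 4 (stack(C, D)): towers=[D/C; E/A/B] holding=-
step 5 (unstack(B, A)): towers=[D/C; E/A] holding=B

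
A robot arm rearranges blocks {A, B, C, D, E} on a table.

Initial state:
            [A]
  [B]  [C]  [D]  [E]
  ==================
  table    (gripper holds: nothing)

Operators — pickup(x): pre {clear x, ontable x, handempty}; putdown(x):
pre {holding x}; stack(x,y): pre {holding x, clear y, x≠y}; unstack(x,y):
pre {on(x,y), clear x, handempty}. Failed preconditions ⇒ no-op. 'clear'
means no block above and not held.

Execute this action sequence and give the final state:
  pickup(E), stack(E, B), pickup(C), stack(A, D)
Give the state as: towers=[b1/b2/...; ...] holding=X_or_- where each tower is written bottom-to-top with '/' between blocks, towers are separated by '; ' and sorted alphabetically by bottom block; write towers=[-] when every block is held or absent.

step 1 (pickup(E)): towers=[B; C; D/A] holding=E
step 2 (stack(E, B)): towers=[B/E; C; D/A] holding=-
step 3 (pickup(C)): towers=[B/E; D/A] holding=C
step 4 (stack(A, D)) [no-op]: towers=[B/E; D/A] holding=C

towers=[B/E; D/A] holding=C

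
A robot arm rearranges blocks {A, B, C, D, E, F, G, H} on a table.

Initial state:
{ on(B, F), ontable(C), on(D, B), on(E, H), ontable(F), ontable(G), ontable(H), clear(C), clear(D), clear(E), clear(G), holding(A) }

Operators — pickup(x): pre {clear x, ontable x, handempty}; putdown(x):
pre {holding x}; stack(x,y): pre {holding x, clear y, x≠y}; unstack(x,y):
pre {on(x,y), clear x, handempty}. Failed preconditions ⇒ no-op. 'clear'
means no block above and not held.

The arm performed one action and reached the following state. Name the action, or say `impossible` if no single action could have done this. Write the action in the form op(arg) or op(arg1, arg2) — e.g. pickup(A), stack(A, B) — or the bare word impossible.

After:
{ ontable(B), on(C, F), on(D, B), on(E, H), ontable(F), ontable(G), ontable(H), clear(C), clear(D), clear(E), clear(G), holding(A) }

impossible

target: towers=[B/D; F/C; G; H/E] holding=A
        putdown(A) → towers=[A; C; F/B/D; G; H/E] holding=-
       stack(A, G) → towers=[C; F/B/D; G/A; H/E] holding=-
       stack(A, E) → towers=[C; F/B/D; G; H/E/A] holding=-
       stack(A, D) → towers=[C; F/B/D/A; G; H/E] holding=-
       stack(A, C) → towers=[C/A; F/B/D; G; H/E] holding=-
none of the 5 applicable actions match → impossible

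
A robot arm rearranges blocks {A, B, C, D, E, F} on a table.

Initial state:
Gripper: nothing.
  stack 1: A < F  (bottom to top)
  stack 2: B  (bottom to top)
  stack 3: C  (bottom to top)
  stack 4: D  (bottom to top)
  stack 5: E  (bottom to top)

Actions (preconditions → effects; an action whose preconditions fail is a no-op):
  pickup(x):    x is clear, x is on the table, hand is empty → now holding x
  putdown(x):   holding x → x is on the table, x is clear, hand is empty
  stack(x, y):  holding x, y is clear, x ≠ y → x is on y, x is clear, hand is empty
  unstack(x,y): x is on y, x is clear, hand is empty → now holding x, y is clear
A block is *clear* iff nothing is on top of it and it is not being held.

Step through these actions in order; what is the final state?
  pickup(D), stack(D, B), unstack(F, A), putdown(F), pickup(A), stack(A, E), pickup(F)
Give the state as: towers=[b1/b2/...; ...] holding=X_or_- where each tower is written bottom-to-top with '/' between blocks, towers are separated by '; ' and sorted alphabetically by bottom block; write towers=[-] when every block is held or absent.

step 1 (pickup(D)): towers=[A/F; B; C; E] holding=D
step 2 (stack(D, B)): towers=[A/F; B/D; C; E] holding=-
step 3 (unstack(F, A)): towers=[A; B/D; C; E] holding=F
step 4 (putdown(F)): towers=[A; B/D; C; E; F] holding=-
step 5 (pickup(A)): towers=[B/D; C; E; F] holding=A
step 6 (stack(A, E)): towers=[B/D; C; E/A; F] holding=-
step 7 (pickup(F)): towers=[B/D; C; E/A] holding=F

towers=[B/D; C; E/A] holding=F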